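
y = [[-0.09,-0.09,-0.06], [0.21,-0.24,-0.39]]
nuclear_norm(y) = 0.64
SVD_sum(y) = [[0.02,-0.03,-0.04], [0.20,-0.25,-0.39]] + [[-0.11, -0.06, -0.02], [0.01, 0.01, 0.0]]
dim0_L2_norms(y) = [0.23, 0.26, 0.39]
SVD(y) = [[0.11, 0.99], [0.99, -0.11]] @ diag([0.5066318295741129, 0.13009300235749446]) @ [[0.39,-0.49,-0.78], [-0.86,-0.49,-0.13]]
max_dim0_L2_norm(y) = 0.39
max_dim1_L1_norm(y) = 0.84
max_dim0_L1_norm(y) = 0.45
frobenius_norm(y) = 0.52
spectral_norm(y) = 0.51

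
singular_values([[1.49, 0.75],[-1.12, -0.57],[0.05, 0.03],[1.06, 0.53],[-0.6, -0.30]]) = [2.49, 0.01]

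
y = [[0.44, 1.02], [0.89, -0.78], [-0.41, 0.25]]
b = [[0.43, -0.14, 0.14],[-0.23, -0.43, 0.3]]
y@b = [[-0.05,-0.5,0.37], [0.56,0.21,-0.11], [-0.23,-0.05,0.02]]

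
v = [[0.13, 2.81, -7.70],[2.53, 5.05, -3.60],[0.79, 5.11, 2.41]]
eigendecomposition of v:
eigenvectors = [[(-0.95+0j),(0.21-0.53j),(0.21+0.53j)], [0.27+0.00j,(-0.3-0.5j),(-0.3+0.5j)], [(-0.15+0j),-0.58+0.00j,-0.58-0.00j]]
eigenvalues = [(-1.87+0j), (4.73+5.08j), (4.73-5.08j)]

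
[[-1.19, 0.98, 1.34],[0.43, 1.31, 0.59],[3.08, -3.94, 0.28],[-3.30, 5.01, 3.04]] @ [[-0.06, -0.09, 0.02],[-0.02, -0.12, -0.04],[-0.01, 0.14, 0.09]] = [[0.04, 0.18, 0.06], [-0.06, -0.11, 0.01], [-0.11, 0.23, 0.24], [0.07, 0.12, 0.01]]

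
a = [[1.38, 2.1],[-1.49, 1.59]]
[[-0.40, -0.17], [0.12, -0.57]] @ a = [[-0.30,-1.11],  [1.01,-0.65]]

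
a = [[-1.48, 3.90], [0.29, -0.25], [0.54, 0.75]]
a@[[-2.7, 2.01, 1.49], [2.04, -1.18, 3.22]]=[[11.95, -7.58, 10.35], [-1.29, 0.88, -0.37], [0.07, 0.2, 3.22]]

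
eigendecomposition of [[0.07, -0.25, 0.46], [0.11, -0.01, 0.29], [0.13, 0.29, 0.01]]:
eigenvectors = [[-0.46, -0.86, -0.81],[-0.61, 0.37, -0.23],[-0.64, 0.34, 0.54]]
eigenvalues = [0.38, -0.0, -0.31]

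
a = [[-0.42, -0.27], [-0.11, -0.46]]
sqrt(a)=[[0.00+0.63j, 0.00+0.21j], [0.08j, 0.00+0.67j]]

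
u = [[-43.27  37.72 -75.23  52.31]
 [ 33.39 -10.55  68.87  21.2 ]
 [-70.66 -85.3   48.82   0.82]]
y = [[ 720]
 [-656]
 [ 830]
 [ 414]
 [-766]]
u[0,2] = -75.23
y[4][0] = -766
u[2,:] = [-70.66, -85.3, 48.82, 0.82]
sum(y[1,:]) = -656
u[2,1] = -85.3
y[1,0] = -656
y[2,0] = 830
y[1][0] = -656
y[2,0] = 830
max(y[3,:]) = 414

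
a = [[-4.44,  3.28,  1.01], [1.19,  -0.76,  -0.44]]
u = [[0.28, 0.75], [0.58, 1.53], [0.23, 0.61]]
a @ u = [[0.89, 2.30],[-0.21, -0.54]]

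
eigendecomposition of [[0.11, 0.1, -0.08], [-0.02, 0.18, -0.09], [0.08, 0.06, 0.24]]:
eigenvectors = [[(0.86+0j), -0.10+0.57j, -0.10-0.57j], [(-0.29+0j), -0.21+0.45j, -0.21-0.45j], [(-0.41+0j), 0.65+0.00j, 0.65-0.00j]]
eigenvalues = [(0.11+0j), (0.21+0.11j), (0.21-0.11j)]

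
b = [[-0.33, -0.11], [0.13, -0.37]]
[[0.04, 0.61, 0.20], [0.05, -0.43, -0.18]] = b @ [[-0.07,-1.99,-0.69], [-0.15,0.45,0.25]]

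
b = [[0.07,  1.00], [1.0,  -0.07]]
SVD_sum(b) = [[0.07,  0.0], [1.00,  0.0]] + [[0.00, 1.0], [0.00, -0.07]]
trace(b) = 0.00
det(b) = -1.00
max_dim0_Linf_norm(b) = 1.0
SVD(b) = [[-0.07, -1.0], [-1.0, 0.07]] @ diag([1.0024470060806208, 1.0024470060806205]) @ [[-1.0, -0.00], [-0.00, -1.00]]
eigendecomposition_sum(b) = [[0.54, 0.50], [0.50, 0.47]] + [[-0.47, 0.5], [0.50, -0.54]]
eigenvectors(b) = [[0.73,-0.68], [0.68,0.73]]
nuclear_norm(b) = 2.00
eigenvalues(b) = [1.0, -1.0]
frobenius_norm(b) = 1.42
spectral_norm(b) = 1.00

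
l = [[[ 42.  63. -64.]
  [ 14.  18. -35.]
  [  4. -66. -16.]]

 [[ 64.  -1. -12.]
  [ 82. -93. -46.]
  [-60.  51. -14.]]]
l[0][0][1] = 63.0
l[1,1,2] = -46.0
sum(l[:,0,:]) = 92.0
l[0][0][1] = 63.0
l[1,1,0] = 82.0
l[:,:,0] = [[42.0, 14.0, 4.0], [64.0, 82.0, -60.0]]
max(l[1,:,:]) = 82.0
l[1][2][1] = 51.0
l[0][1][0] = 14.0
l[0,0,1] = 63.0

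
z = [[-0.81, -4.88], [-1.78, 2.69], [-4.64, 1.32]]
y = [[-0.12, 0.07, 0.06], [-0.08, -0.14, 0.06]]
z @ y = [[0.49,0.63,-0.34], [-0.00,-0.50,0.05], [0.45,-0.51,-0.20]]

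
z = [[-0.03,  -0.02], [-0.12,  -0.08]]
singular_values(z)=[0.15, 0.0]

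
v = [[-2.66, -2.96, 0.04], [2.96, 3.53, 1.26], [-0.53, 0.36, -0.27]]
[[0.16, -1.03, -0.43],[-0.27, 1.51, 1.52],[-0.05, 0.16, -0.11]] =v @ [[0.05, -0.10, -0.05], [-0.10, 0.44, 0.20], [-0.05, 0.20, 0.76]]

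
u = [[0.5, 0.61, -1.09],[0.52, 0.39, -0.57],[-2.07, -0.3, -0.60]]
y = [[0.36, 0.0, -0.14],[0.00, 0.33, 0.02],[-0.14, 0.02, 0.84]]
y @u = [[0.47, 0.26, -0.31], [0.13, 0.12, -0.2], [-1.80, -0.33, -0.36]]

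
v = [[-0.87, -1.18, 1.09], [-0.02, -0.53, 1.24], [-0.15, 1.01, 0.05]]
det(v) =1.222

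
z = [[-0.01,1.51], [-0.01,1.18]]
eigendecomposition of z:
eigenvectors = [[-1.0,-0.79], [-0.01,-0.61]]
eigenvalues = [0.0, 1.17]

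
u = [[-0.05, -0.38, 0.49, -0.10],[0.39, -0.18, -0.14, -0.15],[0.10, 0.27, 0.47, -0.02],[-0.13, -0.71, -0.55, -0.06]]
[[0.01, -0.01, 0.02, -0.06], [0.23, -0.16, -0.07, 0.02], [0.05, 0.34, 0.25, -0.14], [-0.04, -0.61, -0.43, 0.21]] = u @[[0.58, -0.07, 0.03, 0.01],[-0.07, 0.59, 0.39, -0.17],[0.03, 0.39, 0.30, -0.2],[0.01, -0.17, -0.20, 0.27]]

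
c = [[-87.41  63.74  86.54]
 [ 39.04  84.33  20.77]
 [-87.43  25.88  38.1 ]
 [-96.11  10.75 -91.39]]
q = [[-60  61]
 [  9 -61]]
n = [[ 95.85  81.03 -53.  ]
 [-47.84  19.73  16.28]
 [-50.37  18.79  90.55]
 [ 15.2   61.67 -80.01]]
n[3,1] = 61.67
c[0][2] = 86.54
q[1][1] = -61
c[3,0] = -96.11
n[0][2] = -53.0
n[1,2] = 16.28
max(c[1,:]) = 84.33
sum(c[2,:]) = -23.45000000000001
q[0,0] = -60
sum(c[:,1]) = 184.7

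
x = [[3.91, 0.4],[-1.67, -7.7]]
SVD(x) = [[-0.19, 0.98],[0.98, 0.19]] @ diag([7.998851954404263, 3.680403158829629]) @ [[-0.30, -0.95], [0.95, -0.3]]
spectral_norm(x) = 8.00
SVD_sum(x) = [[0.47, 1.48], [-2.35, -7.49]] + [[3.44, -1.08], [0.68, -0.21]]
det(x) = -29.44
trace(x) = -3.79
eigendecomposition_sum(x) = [[3.87, 0.13], [-0.56, -0.02]] + [[0.04, 0.27],[-1.11, -7.68]]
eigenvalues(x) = [3.85, -7.64]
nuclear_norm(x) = 11.68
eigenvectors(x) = [[0.99,-0.03], [-0.14,1.00]]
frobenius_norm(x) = 8.80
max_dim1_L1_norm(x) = 9.37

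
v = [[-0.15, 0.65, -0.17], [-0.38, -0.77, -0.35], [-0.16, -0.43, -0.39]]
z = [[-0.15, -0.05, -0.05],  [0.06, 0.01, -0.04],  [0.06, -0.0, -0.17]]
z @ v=[[0.05,-0.04,0.06], [-0.01,0.05,0.00], [0.02,0.11,0.06]]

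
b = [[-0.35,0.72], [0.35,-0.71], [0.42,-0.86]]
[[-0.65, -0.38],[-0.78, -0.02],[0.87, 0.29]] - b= [[-0.3, -1.1], [-1.13, 0.69], [0.45, 1.15]]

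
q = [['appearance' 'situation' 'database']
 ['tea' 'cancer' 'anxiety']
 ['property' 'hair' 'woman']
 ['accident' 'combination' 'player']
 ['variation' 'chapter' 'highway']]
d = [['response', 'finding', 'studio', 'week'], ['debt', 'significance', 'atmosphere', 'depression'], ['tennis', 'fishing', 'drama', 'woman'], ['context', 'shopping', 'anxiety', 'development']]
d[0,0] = 'response'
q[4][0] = 'variation'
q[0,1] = 'situation'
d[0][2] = 'studio'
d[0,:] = ['response', 'finding', 'studio', 'week']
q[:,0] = ['appearance', 'tea', 'property', 'accident', 'variation']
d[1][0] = 'debt'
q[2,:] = ['property', 'hair', 'woman']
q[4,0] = 'variation'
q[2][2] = 'woman'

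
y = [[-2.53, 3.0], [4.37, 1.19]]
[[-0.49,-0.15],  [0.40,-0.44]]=y @ [[0.11, -0.07], [-0.07, -0.11]]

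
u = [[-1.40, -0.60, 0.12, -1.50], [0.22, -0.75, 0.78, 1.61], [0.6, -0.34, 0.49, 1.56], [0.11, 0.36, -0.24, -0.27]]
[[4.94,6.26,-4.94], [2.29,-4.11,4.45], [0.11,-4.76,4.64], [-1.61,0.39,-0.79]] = u@[[0.71, -1.18, 3.24], [-4.64, 0.15, -1.87], [2.24, 1.44, 0.76], [-1.92, -3.02, 1.08]]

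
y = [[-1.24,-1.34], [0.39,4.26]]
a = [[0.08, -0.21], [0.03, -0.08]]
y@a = [[-0.14,0.37], [0.16,-0.42]]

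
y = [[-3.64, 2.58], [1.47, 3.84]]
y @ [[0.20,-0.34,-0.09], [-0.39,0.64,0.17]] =[[-1.73, 2.89, 0.77], [-1.20, 1.96, 0.52]]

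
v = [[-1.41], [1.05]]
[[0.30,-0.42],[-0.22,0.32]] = v@[[-0.21,0.3]]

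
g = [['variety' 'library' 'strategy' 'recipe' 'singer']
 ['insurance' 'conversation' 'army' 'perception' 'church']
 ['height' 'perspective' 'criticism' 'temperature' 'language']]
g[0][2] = 'strategy'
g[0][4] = 'singer'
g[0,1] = 'library'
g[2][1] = 'perspective'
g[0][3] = 'recipe'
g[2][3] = 'temperature'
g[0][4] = 'singer'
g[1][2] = 'army'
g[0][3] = 'recipe'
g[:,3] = ['recipe', 'perception', 'temperature']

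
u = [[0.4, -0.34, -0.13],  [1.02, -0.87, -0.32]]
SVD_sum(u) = [[0.4, -0.34, -0.13], [1.02, -0.87, -0.32]] + [[-0.0, 0.0, -0.0], [0.00, -0.0, 0.00]]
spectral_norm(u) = 1.48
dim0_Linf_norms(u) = [1.02, 0.87, 0.32]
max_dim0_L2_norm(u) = 1.1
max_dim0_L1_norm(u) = 1.42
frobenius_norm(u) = 1.48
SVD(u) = [[-0.37, -0.93],  [-0.93, 0.37]] @ diag([1.4806016534206536, 0.004329421211576711]) @ [[-0.74, 0.63, 0.23], [0.05, -0.3, 0.95]]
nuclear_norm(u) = 1.48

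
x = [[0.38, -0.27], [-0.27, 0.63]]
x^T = [[0.38, -0.27], [-0.27, 0.63]]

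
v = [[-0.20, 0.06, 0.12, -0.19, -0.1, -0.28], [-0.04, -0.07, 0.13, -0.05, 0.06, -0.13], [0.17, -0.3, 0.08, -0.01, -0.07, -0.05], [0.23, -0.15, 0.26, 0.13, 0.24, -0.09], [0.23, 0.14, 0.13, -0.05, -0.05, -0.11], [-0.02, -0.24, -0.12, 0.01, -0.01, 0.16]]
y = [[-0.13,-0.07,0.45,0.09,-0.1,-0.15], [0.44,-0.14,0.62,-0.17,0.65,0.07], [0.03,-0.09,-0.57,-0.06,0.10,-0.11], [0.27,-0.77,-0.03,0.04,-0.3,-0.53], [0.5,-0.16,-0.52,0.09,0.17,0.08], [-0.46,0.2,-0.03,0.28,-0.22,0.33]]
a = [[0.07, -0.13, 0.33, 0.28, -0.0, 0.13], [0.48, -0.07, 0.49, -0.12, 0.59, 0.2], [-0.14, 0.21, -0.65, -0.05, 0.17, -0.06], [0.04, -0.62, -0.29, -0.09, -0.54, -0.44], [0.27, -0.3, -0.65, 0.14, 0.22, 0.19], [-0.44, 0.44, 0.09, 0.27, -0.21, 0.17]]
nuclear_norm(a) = 3.85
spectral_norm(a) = 1.25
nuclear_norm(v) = 1.76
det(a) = -0.00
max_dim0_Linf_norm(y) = 0.77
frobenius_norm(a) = 1.95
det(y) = -0.01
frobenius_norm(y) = 1.95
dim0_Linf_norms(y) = [0.5, 0.77, 0.62, 0.28, 0.65, 0.53]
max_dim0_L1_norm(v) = 0.96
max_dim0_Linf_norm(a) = 0.65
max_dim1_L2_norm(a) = 0.98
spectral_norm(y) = 1.20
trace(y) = -0.30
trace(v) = 0.05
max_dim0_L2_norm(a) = 1.13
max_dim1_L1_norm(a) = 2.02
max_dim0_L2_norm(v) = 0.45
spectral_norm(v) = 0.57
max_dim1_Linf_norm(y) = 0.77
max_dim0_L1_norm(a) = 2.5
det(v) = -0.00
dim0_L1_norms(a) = [1.44, 1.77, 2.5, 0.95, 1.73, 1.19]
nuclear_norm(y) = 3.93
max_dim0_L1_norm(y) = 2.22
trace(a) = -0.35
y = a + v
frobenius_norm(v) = 0.89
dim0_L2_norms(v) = [0.42, 0.45, 0.37, 0.24, 0.28, 0.38]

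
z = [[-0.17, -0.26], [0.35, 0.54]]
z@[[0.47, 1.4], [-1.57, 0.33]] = [[0.33, -0.32],[-0.68, 0.67]]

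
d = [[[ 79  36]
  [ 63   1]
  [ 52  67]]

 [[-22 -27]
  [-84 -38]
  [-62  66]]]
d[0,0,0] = 79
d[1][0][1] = -27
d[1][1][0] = -84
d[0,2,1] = 67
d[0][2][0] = 52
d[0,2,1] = 67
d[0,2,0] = 52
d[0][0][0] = 79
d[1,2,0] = -62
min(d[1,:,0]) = -84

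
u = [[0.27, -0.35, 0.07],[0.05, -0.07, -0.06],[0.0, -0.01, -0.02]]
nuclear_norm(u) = 0.53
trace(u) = 0.18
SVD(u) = [[-0.99, 0.17, 0.04],  [-0.17, -0.94, -0.28],  [-0.01, -0.28, 0.96]] @ diag([0.45407256610789254, 0.07478862843627408, 0.004976521356796048]) @ [[-0.60, 0.79, -0.13], [-0.03, 0.14, 0.99], [-0.80, -0.60, 0.06]]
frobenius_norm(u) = 0.46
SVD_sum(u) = [[0.27, -0.35, 0.06], [0.05, -0.06, 0.01], [0.0, -0.0, 0.00]] + [[-0.0, 0.00, 0.01], [0.0, -0.01, -0.07], [0.0, -0.00, -0.02]] + [[-0.0, -0.0, 0.0], [0.00, 0.00, -0.0], [-0.0, -0.00, 0.0]]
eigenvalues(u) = [0.21, -0.04, 0.02]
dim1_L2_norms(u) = [0.45, 0.1, 0.02]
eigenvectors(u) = [[-0.98, -0.69, -0.82], [-0.18, -0.67, -0.56], [0.01, -0.28, 0.14]]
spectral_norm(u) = 0.45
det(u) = -0.00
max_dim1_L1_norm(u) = 0.69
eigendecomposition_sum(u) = [[0.27, -0.35, 0.18], [0.05, -0.06, 0.03], [-0.00, 0.0, -0.00]] + [[0.0, -0.02, -0.06], [0.0, -0.02, -0.06], [0.00, -0.01, -0.03]] + [[-0.0,0.02,-0.04], [-0.0,0.02,-0.03], [0.00,-0.00,0.01]]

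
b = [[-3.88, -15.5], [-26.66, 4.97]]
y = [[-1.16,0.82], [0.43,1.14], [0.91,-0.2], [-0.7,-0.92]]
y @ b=[[-17.36, 22.06], [-32.06, -1.0], [1.8, -15.10], [27.24, 6.28]]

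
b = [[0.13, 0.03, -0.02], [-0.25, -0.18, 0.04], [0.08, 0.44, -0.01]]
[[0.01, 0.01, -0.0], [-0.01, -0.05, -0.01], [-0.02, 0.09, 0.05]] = b @ [[0.08, 0.03, -0.02], [-0.06, 0.20, 0.13], [-0.06, -0.08, 0.20]]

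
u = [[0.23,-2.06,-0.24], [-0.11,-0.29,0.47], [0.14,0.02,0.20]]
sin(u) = [[0.25,-1.97,-0.2],[-0.11,-0.25,0.45],[0.13,0.03,0.22]]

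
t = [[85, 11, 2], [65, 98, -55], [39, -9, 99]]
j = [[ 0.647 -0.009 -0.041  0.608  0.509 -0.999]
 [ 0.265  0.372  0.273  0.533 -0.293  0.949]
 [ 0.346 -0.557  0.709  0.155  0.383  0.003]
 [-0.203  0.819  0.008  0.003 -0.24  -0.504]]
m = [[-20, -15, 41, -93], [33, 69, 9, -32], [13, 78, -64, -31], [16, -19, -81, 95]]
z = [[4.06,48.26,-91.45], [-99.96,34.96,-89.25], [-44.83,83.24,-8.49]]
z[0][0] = 4.06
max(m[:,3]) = 95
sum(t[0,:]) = 98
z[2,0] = -44.83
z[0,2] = -91.45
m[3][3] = 95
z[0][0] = 4.06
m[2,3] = -31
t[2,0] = 39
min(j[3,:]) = -0.504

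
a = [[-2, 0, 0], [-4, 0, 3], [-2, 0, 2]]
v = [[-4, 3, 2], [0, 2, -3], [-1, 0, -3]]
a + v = [[-6, 3, 2], [-4, 2, 0], [-3, 0, -1]]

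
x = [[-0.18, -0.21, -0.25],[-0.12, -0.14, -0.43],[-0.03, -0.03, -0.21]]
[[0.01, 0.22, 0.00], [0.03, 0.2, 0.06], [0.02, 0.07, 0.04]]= x @ [[-0.38,-0.05,-0.09], [0.4,-0.79,0.31], [-0.10,-0.19,-0.21]]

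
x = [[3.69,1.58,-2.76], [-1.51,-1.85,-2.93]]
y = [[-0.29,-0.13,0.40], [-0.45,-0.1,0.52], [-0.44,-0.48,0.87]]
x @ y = [[-0.57, 0.69, -0.1],[2.56, 1.79, -4.12]]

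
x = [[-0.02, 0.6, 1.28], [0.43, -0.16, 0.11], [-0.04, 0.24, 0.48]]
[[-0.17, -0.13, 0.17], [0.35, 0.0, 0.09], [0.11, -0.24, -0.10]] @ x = [[-0.06, -0.04, -0.15], [-0.01, 0.23, 0.49], [-0.10, 0.08, 0.07]]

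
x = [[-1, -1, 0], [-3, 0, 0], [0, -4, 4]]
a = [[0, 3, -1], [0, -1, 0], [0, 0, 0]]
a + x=[[-1, 2, -1], [-3, -1, 0], [0, -4, 4]]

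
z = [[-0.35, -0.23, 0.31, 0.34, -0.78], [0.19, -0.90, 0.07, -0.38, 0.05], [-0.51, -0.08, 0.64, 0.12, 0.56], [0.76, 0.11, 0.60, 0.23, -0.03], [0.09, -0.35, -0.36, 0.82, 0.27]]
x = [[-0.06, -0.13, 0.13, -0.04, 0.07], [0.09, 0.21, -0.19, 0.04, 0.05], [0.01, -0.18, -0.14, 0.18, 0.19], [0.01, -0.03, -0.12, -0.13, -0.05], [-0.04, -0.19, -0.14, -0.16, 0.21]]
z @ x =[[0.04, 0.08, 0.02, 0.14, -0.16], [-0.1, -0.22, 0.22, 0.01, 0.01], [0.01, -0.18, -0.23, 0.03, 0.19], [-0.03, -0.18, -0.03, 0.06, 0.15], [-0.04, -0.1, -0.01, -0.23, -0.06]]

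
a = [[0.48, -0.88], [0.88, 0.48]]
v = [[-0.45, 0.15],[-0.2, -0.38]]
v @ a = [[-0.08, 0.47], [-0.43, -0.01]]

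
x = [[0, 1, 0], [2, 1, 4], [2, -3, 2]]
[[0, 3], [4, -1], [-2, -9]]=x @ [[-4, 2], [0, 3], [3, -2]]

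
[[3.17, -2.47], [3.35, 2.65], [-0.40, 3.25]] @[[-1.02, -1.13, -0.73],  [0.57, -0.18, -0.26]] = [[-4.64, -3.14, -1.67], [-1.91, -4.26, -3.13], [2.26, -0.13, -0.55]]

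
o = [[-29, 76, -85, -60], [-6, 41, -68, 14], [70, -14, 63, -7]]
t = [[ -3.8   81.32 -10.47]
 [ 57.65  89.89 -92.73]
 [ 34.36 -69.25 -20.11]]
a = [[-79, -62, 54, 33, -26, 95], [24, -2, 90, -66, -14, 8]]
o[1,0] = -6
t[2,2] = -20.11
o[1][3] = 14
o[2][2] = 63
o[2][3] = -7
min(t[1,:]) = -92.73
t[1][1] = 89.89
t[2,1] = -69.25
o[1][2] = -68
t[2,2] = -20.11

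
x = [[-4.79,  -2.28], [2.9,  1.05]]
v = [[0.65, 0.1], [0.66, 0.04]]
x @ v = [[-4.62, -0.57],  [2.58, 0.33]]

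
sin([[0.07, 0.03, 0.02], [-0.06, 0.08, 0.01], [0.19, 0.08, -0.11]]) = [[0.07, 0.03, 0.02], [-0.06, 0.08, 0.01], [0.19, 0.08, -0.11]]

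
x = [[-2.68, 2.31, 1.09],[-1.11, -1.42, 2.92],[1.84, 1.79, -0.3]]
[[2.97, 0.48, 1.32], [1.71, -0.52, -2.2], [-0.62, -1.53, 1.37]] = x@[[-0.59,  -0.65,  -0.03],[0.35,  -0.28,  0.73],[0.53,  -0.56,  -0.41]]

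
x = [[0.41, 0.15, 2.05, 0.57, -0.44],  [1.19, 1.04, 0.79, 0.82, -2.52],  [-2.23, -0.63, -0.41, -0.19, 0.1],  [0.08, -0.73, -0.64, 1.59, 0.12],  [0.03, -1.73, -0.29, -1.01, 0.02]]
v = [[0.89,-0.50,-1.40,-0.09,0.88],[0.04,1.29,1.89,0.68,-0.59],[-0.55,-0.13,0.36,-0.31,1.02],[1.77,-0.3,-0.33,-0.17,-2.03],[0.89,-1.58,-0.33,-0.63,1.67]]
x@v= [[-0.14, 0.25, 0.4, -0.39, 0.47], [-0.13, 4.38, 1.14, 1.80, -4.63], [-2.03, 0.25, 1.81, -0.13, -1.46], [3.32, -1.57, -2.29, -0.65, -3.18], [-1.65, -1.94, -3.09, -0.93, 2.83]]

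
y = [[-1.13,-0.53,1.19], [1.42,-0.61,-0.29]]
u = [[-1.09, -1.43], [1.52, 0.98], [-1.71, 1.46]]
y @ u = [[-1.61, 2.83],[-1.98, -3.05]]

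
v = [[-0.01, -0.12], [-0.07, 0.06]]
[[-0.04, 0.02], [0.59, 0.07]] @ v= [[-0.00, 0.01], [-0.01, -0.07]]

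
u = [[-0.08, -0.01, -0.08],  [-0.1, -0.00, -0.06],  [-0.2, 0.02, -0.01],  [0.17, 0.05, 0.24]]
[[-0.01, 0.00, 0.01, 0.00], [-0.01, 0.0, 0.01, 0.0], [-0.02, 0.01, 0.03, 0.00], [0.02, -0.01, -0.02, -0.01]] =u @ [[0.08, -0.03, -0.13, -0.0], [-0.09, 0.03, 0.06, 0.03], [0.03, -0.02, -0.01, -0.05]]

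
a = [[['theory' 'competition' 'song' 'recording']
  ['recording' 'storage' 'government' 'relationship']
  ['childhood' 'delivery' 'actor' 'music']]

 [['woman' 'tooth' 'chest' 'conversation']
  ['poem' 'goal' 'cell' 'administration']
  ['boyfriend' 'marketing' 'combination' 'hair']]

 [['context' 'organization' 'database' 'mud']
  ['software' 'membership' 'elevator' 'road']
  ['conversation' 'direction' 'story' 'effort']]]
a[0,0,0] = 'theory'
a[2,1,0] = 'software'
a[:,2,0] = ['childhood', 'boyfriend', 'conversation']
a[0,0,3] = 'recording'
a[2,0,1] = 'organization'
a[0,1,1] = 'storage'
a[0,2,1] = 'delivery'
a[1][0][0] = 'woman'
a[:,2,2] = ['actor', 'combination', 'story']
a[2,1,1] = 'membership'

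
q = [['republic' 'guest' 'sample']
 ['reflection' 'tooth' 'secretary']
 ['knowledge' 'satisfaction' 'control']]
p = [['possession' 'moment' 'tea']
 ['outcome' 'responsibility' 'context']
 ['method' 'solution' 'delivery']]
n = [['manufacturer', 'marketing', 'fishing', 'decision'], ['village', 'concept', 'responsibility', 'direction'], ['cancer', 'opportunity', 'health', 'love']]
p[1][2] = 'context'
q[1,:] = ['reflection', 'tooth', 'secretary']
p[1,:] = ['outcome', 'responsibility', 'context']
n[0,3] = 'decision'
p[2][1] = 'solution'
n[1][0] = 'village'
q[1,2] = 'secretary'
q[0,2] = 'sample'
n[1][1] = 'concept'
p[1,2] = 'context'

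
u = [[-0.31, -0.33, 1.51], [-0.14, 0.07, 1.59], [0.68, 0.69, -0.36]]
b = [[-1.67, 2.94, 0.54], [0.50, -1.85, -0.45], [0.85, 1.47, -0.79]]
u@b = [[1.64, 1.92, -1.21],  [1.62, 1.8, -1.36],  [-1.10, 0.19, 0.34]]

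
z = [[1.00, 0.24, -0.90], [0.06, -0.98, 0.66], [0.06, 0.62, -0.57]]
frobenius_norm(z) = 2.00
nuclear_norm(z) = 2.76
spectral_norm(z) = 1.74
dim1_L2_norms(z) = [1.37, 1.18, 0.84]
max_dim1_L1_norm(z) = 2.14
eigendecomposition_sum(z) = [[1.0, -0.07, -0.62], [0.05, -0.0, -0.03], [0.06, -0.00, -0.04]] + [[0.0,-0.02,-0.03], [0.0,-0.02,-0.03], [0.00,-0.03,-0.04]] + [[-0.00, 0.33, -0.25], [0.01, -0.96, 0.72], [-0.00, 0.65, -0.49]]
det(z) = 0.08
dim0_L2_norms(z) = [1.0, 1.18, 1.25]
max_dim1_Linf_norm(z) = 1.0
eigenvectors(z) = [[1.00,-0.48,0.28], [0.05,-0.53,-0.79], [0.06,-0.7,0.54]]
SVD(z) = [[-0.67, -0.74, -0.11], [0.59, -0.61, 0.53], [-0.46, 0.29, 0.84]] @ diag([1.7422488034522512, 0.970768656895667, 0.04772129145549472]) @ [[-0.38, -0.58, 0.72], [-0.78, 0.62, 0.10], [-0.5, -0.52, -0.69]]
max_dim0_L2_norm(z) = 1.25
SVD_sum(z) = [[0.44, 0.68, -0.84], [-0.39, -0.6, 0.73], [0.3, 0.46, -0.57]] + [[0.56, -0.44, -0.07], [0.46, -0.37, -0.06], [-0.22, 0.18, 0.03]] + [[0.0, 0.00, 0.00], [-0.01, -0.01, -0.02], [-0.02, -0.02, -0.03]]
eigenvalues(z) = [0.96, -0.06, -1.45]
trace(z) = -0.55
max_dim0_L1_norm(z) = 2.13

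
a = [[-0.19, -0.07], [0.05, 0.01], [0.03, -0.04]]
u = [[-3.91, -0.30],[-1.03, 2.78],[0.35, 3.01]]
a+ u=[[-4.10, -0.37], [-0.98, 2.79], [0.38, 2.97]]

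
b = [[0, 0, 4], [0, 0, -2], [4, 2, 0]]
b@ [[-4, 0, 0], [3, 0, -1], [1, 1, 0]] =[[4, 4, 0], [-2, -2, 0], [-10, 0, -2]]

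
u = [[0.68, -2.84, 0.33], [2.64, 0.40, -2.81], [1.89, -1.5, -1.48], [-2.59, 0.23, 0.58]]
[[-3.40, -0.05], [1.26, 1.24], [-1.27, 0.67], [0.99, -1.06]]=u @ [[-0.46, 0.41],[1.00, 0.11],[-0.74, -0.04]]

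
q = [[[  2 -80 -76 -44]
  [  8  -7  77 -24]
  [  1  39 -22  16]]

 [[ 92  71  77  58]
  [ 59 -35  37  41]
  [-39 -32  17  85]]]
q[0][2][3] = 16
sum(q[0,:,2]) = -21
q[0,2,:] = [1, 39, -22, 16]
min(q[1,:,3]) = 41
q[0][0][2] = -76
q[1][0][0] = 92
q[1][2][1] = -32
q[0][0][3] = -44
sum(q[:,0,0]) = 94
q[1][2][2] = 17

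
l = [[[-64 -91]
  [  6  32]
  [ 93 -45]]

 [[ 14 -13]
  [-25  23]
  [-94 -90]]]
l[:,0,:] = [[-64, -91], [14, -13]]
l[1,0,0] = 14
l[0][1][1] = 32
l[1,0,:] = [14, -13]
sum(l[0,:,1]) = -104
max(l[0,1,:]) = 32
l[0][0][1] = -91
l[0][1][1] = 32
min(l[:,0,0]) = -64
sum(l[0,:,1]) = -104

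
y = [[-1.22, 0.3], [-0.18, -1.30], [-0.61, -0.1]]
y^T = [[-1.22, -0.18, -0.61], [0.30, -1.30, -0.1]]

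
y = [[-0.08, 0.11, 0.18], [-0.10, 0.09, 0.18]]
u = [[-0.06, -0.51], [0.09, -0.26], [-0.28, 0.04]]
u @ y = [[0.06, -0.05, -0.10], [0.02, -0.01, -0.03], [0.02, -0.03, -0.04]]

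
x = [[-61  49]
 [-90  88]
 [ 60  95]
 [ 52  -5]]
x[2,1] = 95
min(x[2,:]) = 60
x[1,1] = 88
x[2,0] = 60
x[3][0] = 52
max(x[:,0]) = 60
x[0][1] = 49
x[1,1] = 88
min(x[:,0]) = -90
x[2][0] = 60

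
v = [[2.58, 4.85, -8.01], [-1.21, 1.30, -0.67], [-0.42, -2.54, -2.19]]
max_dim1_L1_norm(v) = 15.44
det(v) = -52.21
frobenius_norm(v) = 10.46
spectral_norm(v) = 9.76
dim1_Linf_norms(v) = [8.01, 1.3, 2.54]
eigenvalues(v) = [(2.64+2.76j), (2.64-2.76j), (-3.58+0j)]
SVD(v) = [[0.99, 0.03, -0.10], [0.09, 0.19, 0.98], [0.05, -0.98, 0.19]] @ diag([9.763615506036729, 3.400727813703812, 1.5725656067014824]) @ [[0.25,0.49,-0.83],[0.07,0.85,0.52],[-0.97,0.19,-0.17]]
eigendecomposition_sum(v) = [[(1.49+0.93j), (2.95-3.59j), -2.62+0.46j], [-0.53+0.39j, 0.85+1.53j, (0.2-0.98j)], [(-0.01-0.28j), -0.74-0.07j, 0.30+0.31j]] + [[(1.49-0.93j), 2.95+3.59j, -2.62-0.46j], [(-0.53-0.39j), (0.85-1.53j), 0.20+0.98j], [(-0.01+0.28j), (-0.74+0.07j), 0.30-0.31j]] + [[-0.40+0.00j,(-1.05+0j),(-2.78+0j)], [(-0.15+0j),(-0.4+0j),(-1.07+0j)], [-0.40+0.00j,-1.05+0.00j,(-2.78+0j)]]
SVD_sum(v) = [[2.42, 4.80, -8.09],[0.22, 0.44, -0.75],[0.12, 0.23, -0.39]] + [[0.01, 0.08, 0.05], [0.05, 0.56, 0.35], [-0.25, -2.83, -1.75]] + [[0.15, -0.03, 0.03],  [-1.48, 0.3, -0.27],  [-0.29, 0.06, -0.05]]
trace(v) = 1.69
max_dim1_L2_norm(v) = 9.71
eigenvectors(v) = [[-0.93+0.00j, -0.93-0.00j, (0.68+0j)], [0.13-0.32j, 0.13+0.32j, (0.26+0j)], [0.08+0.12j, (0.08-0.12j), (0.68+0j)]]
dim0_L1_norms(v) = [4.21, 8.69, 10.87]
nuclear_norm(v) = 14.74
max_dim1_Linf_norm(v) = 8.01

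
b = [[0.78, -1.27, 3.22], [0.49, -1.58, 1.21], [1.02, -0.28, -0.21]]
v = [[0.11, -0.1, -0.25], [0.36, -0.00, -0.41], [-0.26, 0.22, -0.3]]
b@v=[[-1.21, 0.63, -0.64], [-0.83, 0.22, 0.16], [0.07, -0.15, -0.08]]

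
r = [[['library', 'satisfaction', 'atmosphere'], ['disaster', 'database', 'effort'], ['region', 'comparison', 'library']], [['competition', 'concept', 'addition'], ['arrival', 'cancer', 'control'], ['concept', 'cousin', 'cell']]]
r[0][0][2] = 'atmosphere'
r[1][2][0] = 'concept'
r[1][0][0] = 'competition'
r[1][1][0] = 'arrival'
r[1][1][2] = 'control'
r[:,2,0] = ['region', 'concept']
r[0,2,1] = 'comparison'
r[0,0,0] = 'library'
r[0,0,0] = 'library'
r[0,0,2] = 'atmosphere'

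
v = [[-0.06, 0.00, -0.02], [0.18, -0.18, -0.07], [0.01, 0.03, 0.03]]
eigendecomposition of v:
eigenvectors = [[0.03, -0.46, -0.24], [-0.99, -0.8, -0.53], [0.14, 0.39, 0.81]]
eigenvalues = [-0.17, -0.04, 0.01]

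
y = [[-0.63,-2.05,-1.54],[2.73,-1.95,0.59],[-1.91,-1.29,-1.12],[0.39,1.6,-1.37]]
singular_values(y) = [3.73, 3.53, 1.84]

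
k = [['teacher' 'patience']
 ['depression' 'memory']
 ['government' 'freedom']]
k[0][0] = 'teacher'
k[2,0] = 'government'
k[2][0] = 'government'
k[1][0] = 'depression'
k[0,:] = ['teacher', 'patience']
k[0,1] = 'patience'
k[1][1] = 'memory'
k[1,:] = ['depression', 'memory']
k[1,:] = ['depression', 'memory']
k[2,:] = ['government', 'freedom']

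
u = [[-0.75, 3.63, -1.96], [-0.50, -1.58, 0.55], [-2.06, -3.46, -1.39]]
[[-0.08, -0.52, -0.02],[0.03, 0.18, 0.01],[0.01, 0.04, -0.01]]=u @ [[0.00, 0.01, 0.00], [-0.01, -0.07, -0.0], [0.02, 0.13, 0.01]]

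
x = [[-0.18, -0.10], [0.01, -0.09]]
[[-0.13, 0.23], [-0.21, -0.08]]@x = [[0.03, -0.01], [0.04, 0.03]]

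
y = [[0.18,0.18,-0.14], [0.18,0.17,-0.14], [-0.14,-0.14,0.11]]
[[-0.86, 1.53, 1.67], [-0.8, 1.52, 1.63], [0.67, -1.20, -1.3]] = y@[[4.47, 4.56, 4.89], [-5.74, 0.68, 4.09], [4.48, -4.20, -0.36]]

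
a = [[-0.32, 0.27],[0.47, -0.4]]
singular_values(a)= [0.75, 0.0]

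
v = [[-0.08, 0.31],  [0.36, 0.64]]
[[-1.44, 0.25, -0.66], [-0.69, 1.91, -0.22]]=v @ [[4.37,  2.67,  2.15], [-3.53,  1.49,  -1.56]]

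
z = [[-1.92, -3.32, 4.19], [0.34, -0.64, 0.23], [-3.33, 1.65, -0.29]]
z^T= [[-1.92, 0.34, -3.33], [-3.32, -0.64, 1.65], [4.19, 0.23, -0.29]]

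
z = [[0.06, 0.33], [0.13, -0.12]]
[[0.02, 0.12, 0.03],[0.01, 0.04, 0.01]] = z@[[0.11, 0.56, 0.15],[0.05, 0.26, 0.07]]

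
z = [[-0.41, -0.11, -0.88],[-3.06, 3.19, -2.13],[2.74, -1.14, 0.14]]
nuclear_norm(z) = 7.78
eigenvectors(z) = [[-0.03+0.00j,  -0.05+0.51j,  (-0.05-0.51j)], [(-0.96+0j),  (0.19+0.5j),  0.19-0.50j], [(0.28+0j),  (0.68+0j),  (0.68-0j)]]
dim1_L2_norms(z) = [0.98, 4.91, 2.97]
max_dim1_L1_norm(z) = 8.38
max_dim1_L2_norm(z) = 4.91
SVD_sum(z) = [[-0.39, 0.32, -0.20], [-3.5, 2.88, -1.75], [1.95, -1.6, 0.97]] + [[0.22, 0.11, -0.27], [0.39, 0.19, -0.47], [0.75, 0.36, -0.91]] + [[-0.24, -0.54, -0.41], [0.05, 0.12, 0.09], [0.04, 0.1, 0.08]]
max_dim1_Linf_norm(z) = 3.19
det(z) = 6.03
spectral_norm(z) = 5.59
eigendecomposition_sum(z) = [[(-0.12+0j), (0.12-0j), (-0.04-0j)], [-3.40+0.00j, 3.46-0.00j, -1.23-0.00j], [0.99+0.00j, (-1.01+0j), 0.36+0.00j]] + [[-0.14+0.65j, -0.12-0.06j, (-0.42-0.13j)], [(0.17+0.67j), (-0.14-0j), (-0.45+0.08j)], [0.87+0.10j, -0.06+0.16j, (-0.11+0.57j)]] + [[(-0.14-0.65j), (-0.12+0.06j), -0.42+0.13j], [(0.17-0.67j), -0.14+0.00j, (-0.45-0.08j)], [0.87-0.10j, -0.06-0.16j, -0.11-0.57j]]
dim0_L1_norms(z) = [6.21, 4.44, 3.15]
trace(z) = 2.92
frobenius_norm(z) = 5.82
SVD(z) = [[-0.10,-0.25,0.96], [-0.87,-0.45,-0.21], [0.48,-0.86,-0.18]] @ diag([5.588521825431599, 1.435942459579645, 0.751327531407596]) @ [[0.72, -0.59, 0.36], [-0.61, -0.29, 0.74], [-0.33, -0.75, -0.57]]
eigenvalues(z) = [(3.7+0j), (-0.39+1.21j), (-0.39-1.21j)]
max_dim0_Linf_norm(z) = 3.19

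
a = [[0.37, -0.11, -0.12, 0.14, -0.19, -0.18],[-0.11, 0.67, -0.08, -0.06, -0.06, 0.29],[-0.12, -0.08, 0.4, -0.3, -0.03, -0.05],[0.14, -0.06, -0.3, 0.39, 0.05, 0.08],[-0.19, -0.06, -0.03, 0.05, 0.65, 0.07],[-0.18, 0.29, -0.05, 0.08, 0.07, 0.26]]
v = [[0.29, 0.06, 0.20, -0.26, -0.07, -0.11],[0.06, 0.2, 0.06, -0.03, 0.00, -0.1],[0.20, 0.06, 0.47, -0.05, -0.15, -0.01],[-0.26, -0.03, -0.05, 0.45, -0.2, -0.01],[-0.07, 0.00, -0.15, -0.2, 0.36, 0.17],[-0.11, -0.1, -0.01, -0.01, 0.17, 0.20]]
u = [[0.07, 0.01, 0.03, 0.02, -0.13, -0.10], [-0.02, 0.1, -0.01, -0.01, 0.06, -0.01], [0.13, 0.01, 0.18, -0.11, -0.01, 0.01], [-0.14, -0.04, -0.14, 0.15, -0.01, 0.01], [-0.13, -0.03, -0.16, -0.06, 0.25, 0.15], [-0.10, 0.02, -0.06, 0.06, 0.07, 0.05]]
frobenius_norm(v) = 1.09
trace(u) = 0.80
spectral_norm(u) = 0.47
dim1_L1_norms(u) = [0.36, 0.21, 0.45, 0.49, 0.78, 0.36]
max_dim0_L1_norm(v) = 1.0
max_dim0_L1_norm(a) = 1.27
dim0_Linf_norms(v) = [0.29, 0.2, 0.47, 0.45, 0.36, 0.2]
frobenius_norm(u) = 0.57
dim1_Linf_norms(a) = [0.37, 0.67, 0.4, 0.39, 0.65, 0.29]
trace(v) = 1.97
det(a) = -0.00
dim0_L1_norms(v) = [0.99, 0.45, 0.94, 1.0, 0.95, 0.6]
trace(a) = 2.74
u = a @ v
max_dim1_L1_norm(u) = 0.78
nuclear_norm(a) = 2.75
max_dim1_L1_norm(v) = 1.0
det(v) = 0.00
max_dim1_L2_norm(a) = 0.75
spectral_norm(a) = 0.90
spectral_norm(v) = 0.77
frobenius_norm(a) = 1.42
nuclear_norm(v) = 1.97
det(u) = 0.00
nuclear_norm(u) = 0.97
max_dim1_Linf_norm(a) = 0.67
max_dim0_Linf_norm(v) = 0.47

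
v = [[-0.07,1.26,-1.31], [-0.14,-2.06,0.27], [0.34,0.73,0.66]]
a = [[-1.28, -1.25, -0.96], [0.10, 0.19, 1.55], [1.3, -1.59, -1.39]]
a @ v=[[-0.06, 0.26, 0.71], [0.49, 0.87, 0.94], [-0.34, 3.90, -3.05]]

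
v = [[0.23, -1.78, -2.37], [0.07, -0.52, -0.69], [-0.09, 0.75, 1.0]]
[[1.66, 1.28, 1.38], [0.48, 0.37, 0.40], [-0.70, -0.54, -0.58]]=v@[[-0.24, -0.19, -0.2], [0.05, 0.04, 0.04], [-0.76, -0.59, -0.63]]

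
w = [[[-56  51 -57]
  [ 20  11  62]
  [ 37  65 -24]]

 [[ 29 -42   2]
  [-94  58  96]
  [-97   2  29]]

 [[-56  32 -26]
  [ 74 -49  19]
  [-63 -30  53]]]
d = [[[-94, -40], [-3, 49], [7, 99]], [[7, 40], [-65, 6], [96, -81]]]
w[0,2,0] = 37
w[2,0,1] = 32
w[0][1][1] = 11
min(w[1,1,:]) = -94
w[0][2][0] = 37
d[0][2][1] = 99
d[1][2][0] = 96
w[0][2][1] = 65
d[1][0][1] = 40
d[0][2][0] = 7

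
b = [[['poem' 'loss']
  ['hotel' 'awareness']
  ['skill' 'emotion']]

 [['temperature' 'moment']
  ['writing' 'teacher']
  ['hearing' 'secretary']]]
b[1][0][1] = 'moment'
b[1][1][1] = 'teacher'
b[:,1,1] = ['awareness', 'teacher']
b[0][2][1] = 'emotion'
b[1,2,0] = 'hearing'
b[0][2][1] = 'emotion'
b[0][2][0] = 'skill'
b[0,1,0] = 'hotel'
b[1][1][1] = 'teacher'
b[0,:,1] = ['loss', 'awareness', 'emotion']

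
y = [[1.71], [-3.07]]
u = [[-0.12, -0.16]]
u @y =[[0.29]]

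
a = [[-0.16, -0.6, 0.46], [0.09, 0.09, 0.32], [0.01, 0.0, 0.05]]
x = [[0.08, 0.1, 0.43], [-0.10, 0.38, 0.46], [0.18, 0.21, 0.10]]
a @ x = [[0.13,-0.15,-0.30], [0.06,0.11,0.11], [0.01,0.01,0.01]]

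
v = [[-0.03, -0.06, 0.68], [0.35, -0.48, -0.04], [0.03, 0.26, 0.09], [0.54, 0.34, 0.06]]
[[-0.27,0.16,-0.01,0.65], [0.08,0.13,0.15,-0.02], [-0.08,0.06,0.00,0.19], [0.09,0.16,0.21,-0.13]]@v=[[0.41, 0.16, -0.15], [0.04, -0.03, 0.06], [0.13, 0.04, -0.05], [-0.01, -0.07, 0.07]]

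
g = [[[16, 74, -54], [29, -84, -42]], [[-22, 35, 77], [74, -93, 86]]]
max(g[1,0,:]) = 77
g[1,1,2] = 86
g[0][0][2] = -54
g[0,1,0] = 29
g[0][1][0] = 29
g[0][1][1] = -84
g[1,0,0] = -22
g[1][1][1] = -93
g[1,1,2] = 86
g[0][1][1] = -84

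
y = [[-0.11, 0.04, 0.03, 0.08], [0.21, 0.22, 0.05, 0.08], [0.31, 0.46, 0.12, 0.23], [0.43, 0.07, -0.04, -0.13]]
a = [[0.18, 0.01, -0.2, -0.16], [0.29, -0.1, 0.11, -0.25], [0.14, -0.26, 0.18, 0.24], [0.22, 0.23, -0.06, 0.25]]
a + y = [[0.07, 0.05, -0.17, -0.08], [0.50, 0.12, 0.16, -0.17], [0.45, 0.2, 0.3, 0.47], [0.65, 0.3, -0.10, 0.12]]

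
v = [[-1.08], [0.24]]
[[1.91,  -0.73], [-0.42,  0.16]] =v@[[-1.77, 0.68]]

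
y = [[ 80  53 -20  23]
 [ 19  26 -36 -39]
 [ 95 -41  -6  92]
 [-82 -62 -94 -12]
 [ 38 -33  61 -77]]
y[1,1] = 26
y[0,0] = 80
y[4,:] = [38, -33, 61, -77]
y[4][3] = -77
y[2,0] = 95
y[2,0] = 95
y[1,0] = 19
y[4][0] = 38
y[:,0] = [80, 19, 95, -82, 38]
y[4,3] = -77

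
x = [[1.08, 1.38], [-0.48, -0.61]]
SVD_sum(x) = [[1.08, 1.38], [-0.48, -0.61]] + [[-0.00, 0.0],[-0.0, 0.0]]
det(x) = 0.00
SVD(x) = [[-0.91, 0.40], [0.40, 0.91]] @ diag([1.916584585097648, 0.0018783413098443908]) @ [[-0.62, -0.79], [-0.79, 0.62]]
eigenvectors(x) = [[0.91, -0.79], [-0.41, 0.61]]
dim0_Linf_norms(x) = [1.08, 1.38]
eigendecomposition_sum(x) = [[1.09,  1.4], [-0.49,  -0.63]] + [[-0.01,  -0.02], [0.01,  0.02]]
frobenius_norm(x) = 1.92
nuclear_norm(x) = 1.92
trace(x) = 0.47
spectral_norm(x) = 1.92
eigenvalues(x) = [0.46, 0.01]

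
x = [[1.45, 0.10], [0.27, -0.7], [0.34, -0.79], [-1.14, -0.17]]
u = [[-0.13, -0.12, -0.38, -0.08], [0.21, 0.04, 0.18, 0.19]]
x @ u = [[-0.17, -0.17, -0.53, -0.10], [-0.18, -0.06, -0.23, -0.15], [-0.21, -0.07, -0.27, -0.18], [0.11, 0.13, 0.40, 0.06]]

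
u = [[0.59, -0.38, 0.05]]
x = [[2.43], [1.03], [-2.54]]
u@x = [[0.92]]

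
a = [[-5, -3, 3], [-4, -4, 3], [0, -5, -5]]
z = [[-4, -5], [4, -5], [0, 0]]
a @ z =[[8, 40], [0, 40], [-20, 25]]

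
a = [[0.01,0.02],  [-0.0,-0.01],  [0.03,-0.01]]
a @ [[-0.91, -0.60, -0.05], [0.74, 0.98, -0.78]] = [[0.01, 0.01, -0.02], [-0.01, -0.01, 0.01], [-0.03, -0.03, 0.01]]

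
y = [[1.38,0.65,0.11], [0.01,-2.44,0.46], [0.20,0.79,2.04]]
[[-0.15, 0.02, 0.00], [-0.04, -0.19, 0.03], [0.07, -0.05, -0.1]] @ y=[[-0.21, -0.15, -0.01], [-0.05, 0.46, -0.03], [0.08, 0.09, -0.22]]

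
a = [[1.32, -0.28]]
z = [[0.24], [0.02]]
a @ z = [[0.31]]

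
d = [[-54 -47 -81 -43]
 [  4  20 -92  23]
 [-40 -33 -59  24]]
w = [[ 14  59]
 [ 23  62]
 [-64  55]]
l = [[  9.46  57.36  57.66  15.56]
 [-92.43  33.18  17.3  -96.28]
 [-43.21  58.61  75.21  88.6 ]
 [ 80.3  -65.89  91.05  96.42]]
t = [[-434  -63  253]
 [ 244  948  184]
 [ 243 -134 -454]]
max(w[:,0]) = 23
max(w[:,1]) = 62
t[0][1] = -63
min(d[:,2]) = -92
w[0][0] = 14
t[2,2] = -454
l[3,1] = -65.89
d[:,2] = [-81, -92, -59]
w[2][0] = -64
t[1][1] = 948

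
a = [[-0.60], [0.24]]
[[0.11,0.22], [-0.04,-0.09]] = a @[[-0.18, -0.37]]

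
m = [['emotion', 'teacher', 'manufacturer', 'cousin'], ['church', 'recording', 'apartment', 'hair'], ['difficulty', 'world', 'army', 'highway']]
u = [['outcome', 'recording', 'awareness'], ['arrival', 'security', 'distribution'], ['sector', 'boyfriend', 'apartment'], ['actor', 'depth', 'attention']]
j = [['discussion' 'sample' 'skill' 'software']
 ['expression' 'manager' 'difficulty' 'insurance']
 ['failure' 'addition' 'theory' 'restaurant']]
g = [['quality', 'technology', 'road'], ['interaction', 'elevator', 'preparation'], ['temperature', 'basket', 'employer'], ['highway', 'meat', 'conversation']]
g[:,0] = ['quality', 'interaction', 'temperature', 'highway']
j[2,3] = 'restaurant'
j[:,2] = ['skill', 'difficulty', 'theory']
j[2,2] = 'theory'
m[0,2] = 'manufacturer'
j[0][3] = 'software'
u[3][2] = 'attention'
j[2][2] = 'theory'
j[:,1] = ['sample', 'manager', 'addition']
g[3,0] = 'highway'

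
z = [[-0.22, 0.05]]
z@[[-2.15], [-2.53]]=[[0.35]]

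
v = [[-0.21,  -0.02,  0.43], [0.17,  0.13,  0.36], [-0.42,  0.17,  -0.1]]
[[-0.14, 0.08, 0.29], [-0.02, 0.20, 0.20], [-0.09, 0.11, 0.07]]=v @ [[0.27, 0.03, -0.20], [0.03, 0.83, 0.23], [-0.20, 0.23, 0.58]]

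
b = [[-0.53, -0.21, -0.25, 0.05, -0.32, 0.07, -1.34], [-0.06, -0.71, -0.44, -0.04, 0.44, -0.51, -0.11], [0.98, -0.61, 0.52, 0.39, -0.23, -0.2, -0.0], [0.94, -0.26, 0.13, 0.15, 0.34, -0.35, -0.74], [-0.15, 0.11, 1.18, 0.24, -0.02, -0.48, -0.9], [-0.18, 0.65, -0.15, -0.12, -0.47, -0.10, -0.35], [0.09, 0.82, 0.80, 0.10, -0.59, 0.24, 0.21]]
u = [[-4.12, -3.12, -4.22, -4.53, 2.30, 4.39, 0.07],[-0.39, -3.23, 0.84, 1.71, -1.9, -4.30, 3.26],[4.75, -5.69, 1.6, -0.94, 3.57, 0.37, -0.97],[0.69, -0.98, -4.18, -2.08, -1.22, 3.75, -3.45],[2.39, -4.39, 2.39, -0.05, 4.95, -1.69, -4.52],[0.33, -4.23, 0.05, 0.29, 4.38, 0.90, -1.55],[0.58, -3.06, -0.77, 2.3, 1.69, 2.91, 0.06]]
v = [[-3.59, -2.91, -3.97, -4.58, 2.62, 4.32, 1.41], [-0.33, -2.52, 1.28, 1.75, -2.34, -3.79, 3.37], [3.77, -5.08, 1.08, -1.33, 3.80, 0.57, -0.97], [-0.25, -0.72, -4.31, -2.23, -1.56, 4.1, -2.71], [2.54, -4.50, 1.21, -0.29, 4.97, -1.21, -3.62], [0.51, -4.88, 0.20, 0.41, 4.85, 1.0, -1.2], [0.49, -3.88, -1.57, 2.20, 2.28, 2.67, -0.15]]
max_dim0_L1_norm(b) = 3.65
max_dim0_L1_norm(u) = 24.7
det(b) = 0.00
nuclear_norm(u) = 43.80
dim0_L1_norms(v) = [11.48, 24.49, 13.62, 12.79, 22.42, 17.66, 13.43]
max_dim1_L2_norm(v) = 9.25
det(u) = 23997.72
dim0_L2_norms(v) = [5.85, 10.01, 6.41, 5.99, 9.09, 7.73, 6.02]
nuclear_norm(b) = 7.68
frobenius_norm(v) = 19.75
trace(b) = -0.48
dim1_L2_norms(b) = [1.51, 1.08, 1.36, 1.33, 1.59, 0.92, 1.33]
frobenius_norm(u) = 20.13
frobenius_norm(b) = 3.50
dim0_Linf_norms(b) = [0.98, 0.82, 1.18, 0.39, 0.59, 0.51, 1.34]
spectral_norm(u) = 13.53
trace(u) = -1.92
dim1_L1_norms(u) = [22.75, 15.63, 17.89, 16.35, 20.38, 11.73, 11.37]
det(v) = -11731.75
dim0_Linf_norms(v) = [3.77, 5.08, 4.31, 4.58, 4.97, 4.32, 3.62]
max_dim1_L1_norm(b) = 3.08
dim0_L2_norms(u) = [6.81, 10.0, 6.7, 5.83, 8.35, 8.01, 6.81]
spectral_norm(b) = 2.02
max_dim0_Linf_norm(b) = 1.34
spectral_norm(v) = 13.86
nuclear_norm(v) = 41.87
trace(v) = -1.44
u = v + b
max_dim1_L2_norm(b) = 1.59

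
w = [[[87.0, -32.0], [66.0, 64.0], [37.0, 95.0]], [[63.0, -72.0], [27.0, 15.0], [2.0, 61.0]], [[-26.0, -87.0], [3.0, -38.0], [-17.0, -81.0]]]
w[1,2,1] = 61.0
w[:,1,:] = [[66.0, 64.0], [27.0, 15.0], [3.0, -38.0]]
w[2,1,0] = 3.0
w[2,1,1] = -38.0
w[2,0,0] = -26.0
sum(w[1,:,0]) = 92.0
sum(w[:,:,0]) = 242.0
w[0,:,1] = [-32.0, 64.0, 95.0]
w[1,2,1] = 61.0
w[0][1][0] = 66.0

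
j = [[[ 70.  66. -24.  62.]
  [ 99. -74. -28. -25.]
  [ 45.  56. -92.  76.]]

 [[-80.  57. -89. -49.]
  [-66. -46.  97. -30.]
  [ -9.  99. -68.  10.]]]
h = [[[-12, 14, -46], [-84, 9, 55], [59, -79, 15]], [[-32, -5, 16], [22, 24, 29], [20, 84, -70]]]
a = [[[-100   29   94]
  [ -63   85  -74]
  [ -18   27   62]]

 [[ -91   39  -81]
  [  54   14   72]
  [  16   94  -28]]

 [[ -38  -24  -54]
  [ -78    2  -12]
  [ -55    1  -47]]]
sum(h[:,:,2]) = -1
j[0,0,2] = -24.0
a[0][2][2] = 62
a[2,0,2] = -54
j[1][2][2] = -68.0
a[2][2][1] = 1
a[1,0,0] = -91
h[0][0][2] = -46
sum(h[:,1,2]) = 84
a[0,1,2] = -74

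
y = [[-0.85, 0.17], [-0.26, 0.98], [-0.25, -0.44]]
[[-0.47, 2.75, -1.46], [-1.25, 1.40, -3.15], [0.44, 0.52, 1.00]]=y @ [[0.32, -3.12, 1.13], [-1.19, 0.6, -2.91]]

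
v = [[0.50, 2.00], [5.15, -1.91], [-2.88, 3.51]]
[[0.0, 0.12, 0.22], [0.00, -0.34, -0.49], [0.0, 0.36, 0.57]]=v @ [[0.0, -0.04, -0.05], [0.0, 0.07, 0.12]]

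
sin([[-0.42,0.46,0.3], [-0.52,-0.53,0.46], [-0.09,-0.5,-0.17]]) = [[-0.48, 0.42, 0.35], [-0.51, -0.62, 0.44], [-0.04, -0.51, -0.22]]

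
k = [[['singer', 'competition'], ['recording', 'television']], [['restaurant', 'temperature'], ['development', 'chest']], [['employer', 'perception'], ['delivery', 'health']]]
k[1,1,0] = 'development'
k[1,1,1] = 'chest'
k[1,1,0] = 'development'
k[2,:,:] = [['employer', 'perception'], ['delivery', 'health']]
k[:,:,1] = [['competition', 'television'], ['temperature', 'chest'], ['perception', 'health']]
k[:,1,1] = ['television', 'chest', 'health']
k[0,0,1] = 'competition'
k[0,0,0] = 'singer'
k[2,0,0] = 'employer'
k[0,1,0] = 'recording'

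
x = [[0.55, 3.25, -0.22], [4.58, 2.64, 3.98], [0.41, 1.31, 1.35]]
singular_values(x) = [7.04, 2.85, 0.84]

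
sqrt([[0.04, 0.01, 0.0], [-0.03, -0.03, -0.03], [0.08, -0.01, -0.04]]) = [[(0.25+0.01j),(0.05-0.01j),(-0.02-0.01j)], [(-0.31-0.09j),(-0.06+0.08j),(0.03+0.14j)], [(0.35-0.09j),(0.06+0.09j),-0.03+0.15j]]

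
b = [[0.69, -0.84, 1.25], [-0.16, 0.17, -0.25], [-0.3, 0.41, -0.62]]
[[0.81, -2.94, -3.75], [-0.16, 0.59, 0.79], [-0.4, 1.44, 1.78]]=b@[[0.06, -0.24, -1.59], [-0.31, 0.95, 1.57], [0.41, -1.58, -1.07]]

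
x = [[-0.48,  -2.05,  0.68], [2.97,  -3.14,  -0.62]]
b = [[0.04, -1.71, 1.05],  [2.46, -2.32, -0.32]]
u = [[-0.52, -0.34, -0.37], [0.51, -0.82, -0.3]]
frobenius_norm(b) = 3.95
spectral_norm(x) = 4.52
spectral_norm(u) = 1.03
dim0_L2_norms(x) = [3.01, 3.75, 0.92]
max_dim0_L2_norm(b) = 2.88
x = b + u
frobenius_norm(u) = 1.24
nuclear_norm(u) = 1.73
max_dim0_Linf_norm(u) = 0.82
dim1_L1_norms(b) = [2.8, 5.1]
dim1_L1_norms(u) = [1.23, 1.63]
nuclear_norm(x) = 6.40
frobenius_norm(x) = 4.89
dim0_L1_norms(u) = [1.03, 1.16, 0.67]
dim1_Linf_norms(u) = [0.52, 0.82]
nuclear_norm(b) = 5.19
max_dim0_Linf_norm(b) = 2.46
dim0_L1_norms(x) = [3.45, 5.19, 1.3]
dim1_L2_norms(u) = [0.72, 1.01]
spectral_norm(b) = 3.62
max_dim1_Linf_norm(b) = 2.46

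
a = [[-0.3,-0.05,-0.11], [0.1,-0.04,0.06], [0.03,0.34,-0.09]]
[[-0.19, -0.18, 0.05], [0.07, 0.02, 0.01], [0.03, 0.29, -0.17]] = a @ [[0.48, 0.39, 0.10], [0.14, 0.88, -0.62], [0.39, 0.21, -0.41]]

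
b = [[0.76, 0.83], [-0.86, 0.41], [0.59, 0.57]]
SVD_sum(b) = [[0.91, 0.62], [-0.40, -0.27], [0.67, 0.46]] + [[-0.15, 0.21], [-0.46, 0.68], [-0.08, 0.11]]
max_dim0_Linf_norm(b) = 0.86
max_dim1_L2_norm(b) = 1.13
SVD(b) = [[-0.76, -0.30], [0.33, -0.94], [-0.56, -0.16]] @ diag([1.443580626784957, 0.8736560959388718]) @ [[-0.83, -0.56],[0.56, -0.83]]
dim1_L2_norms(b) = [1.13, 0.95, 0.82]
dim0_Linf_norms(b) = [0.86, 0.83]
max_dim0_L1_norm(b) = 2.21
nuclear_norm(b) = 2.32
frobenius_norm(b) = 1.69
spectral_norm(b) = 1.44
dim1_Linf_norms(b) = [0.83, 0.86, 0.59]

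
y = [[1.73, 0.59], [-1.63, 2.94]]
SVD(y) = [[-0.13,0.99], [0.99,0.13]] @ diag([3.3831686536320524, 1.7876436616623248]) @ [[-0.55, 0.84],  [0.84, 0.55]]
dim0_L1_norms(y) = [3.36, 3.53]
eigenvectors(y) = [[-0.32+0.41j, -0.32-0.41j], [-0.86+0.00j, (-0.86-0j)]]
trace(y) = 4.67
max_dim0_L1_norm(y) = 3.53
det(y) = 6.05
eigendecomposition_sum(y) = [[(0.86+1.3j), 0.29-0.89j], [-0.82+2.47j, (1.47-0.53j)]] + [[0.86-1.30j, 0.29+0.89j],[(-0.82-2.47j), (1.47+0.53j)]]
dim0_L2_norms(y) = [2.38, 3.0]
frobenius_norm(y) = 3.83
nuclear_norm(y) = 5.17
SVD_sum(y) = [[0.24, -0.38],[-1.83, 2.81]] + [[1.49, 0.97], [0.2, 0.13]]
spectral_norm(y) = 3.38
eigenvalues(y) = [(2.34+0.77j), (2.34-0.77j)]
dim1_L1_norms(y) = [2.32, 4.57]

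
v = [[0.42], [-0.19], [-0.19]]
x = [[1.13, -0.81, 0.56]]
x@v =[[0.52]]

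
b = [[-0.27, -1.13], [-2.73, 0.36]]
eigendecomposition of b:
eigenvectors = [[-0.61, 0.47],  [-0.79, -0.88]]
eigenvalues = [-1.74, 1.83]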